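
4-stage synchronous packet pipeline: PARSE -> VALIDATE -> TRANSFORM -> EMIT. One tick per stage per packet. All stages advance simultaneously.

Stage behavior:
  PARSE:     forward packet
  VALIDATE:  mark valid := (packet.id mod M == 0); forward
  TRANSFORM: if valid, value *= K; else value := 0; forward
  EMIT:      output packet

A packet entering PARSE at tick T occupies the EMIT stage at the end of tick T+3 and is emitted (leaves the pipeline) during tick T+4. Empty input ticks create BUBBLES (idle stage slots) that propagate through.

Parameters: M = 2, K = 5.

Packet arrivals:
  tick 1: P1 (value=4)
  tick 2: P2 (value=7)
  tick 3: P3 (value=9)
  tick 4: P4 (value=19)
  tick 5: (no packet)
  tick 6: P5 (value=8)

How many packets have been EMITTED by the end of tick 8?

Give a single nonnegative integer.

Tick 1: [PARSE:P1(v=4,ok=F), VALIDATE:-, TRANSFORM:-, EMIT:-] out:-; in:P1
Tick 2: [PARSE:P2(v=7,ok=F), VALIDATE:P1(v=4,ok=F), TRANSFORM:-, EMIT:-] out:-; in:P2
Tick 3: [PARSE:P3(v=9,ok=F), VALIDATE:P2(v=7,ok=T), TRANSFORM:P1(v=0,ok=F), EMIT:-] out:-; in:P3
Tick 4: [PARSE:P4(v=19,ok=F), VALIDATE:P3(v=9,ok=F), TRANSFORM:P2(v=35,ok=T), EMIT:P1(v=0,ok=F)] out:-; in:P4
Tick 5: [PARSE:-, VALIDATE:P4(v=19,ok=T), TRANSFORM:P3(v=0,ok=F), EMIT:P2(v=35,ok=T)] out:P1(v=0); in:-
Tick 6: [PARSE:P5(v=8,ok=F), VALIDATE:-, TRANSFORM:P4(v=95,ok=T), EMIT:P3(v=0,ok=F)] out:P2(v=35); in:P5
Tick 7: [PARSE:-, VALIDATE:P5(v=8,ok=F), TRANSFORM:-, EMIT:P4(v=95,ok=T)] out:P3(v=0); in:-
Tick 8: [PARSE:-, VALIDATE:-, TRANSFORM:P5(v=0,ok=F), EMIT:-] out:P4(v=95); in:-
Emitted by tick 8: ['P1', 'P2', 'P3', 'P4']

Answer: 4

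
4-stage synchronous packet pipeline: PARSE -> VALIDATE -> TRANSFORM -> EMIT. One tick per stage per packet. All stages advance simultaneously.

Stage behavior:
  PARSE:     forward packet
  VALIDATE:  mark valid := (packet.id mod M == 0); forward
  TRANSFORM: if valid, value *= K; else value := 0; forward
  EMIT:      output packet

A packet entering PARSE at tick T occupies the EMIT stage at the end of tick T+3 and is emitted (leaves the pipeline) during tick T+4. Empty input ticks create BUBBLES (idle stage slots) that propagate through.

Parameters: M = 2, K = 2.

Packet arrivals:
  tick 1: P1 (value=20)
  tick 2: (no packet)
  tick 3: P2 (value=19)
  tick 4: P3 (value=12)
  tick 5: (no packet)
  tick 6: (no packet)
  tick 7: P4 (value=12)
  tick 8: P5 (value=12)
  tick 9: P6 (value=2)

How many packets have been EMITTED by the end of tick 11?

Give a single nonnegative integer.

Tick 1: [PARSE:P1(v=20,ok=F), VALIDATE:-, TRANSFORM:-, EMIT:-] out:-; in:P1
Tick 2: [PARSE:-, VALIDATE:P1(v=20,ok=F), TRANSFORM:-, EMIT:-] out:-; in:-
Tick 3: [PARSE:P2(v=19,ok=F), VALIDATE:-, TRANSFORM:P1(v=0,ok=F), EMIT:-] out:-; in:P2
Tick 4: [PARSE:P3(v=12,ok=F), VALIDATE:P2(v=19,ok=T), TRANSFORM:-, EMIT:P1(v=0,ok=F)] out:-; in:P3
Tick 5: [PARSE:-, VALIDATE:P3(v=12,ok=F), TRANSFORM:P2(v=38,ok=T), EMIT:-] out:P1(v=0); in:-
Tick 6: [PARSE:-, VALIDATE:-, TRANSFORM:P3(v=0,ok=F), EMIT:P2(v=38,ok=T)] out:-; in:-
Tick 7: [PARSE:P4(v=12,ok=F), VALIDATE:-, TRANSFORM:-, EMIT:P3(v=0,ok=F)] out:P2(v=38); in:P4
Tick 8: [PARSE:P5(v=12,ok=F), VALIDATE:P4(v=12,ok=T), TRANSFORM:-, EMIT:-] out:P3(v=0); in:P5
Tick 9: [PARSE:P6(v=2,ok=F), VALIDATE:P5(v=12,ok=F), TRANSFORM:P4(v=24,ok=T), EMIT:-] out:-; in:P6
Tick 10: [PARSE:-, VALIDATE:P6(v=2,ok=T), TRANSFORM:P5(v=0,ok=F), EMIT:P4(v=24,ok=T)] out:-; in:-
Tick 11: [PARSE:-, VALIDATE:-, TRANSFORM:P6(v=4,ok=T), EMIT:P5(v=0,ok=F)] out:P4(v=24); in:-
Emitted by tick 11: ['P1', 'P2', 'P3', 'P4']

Answer: 4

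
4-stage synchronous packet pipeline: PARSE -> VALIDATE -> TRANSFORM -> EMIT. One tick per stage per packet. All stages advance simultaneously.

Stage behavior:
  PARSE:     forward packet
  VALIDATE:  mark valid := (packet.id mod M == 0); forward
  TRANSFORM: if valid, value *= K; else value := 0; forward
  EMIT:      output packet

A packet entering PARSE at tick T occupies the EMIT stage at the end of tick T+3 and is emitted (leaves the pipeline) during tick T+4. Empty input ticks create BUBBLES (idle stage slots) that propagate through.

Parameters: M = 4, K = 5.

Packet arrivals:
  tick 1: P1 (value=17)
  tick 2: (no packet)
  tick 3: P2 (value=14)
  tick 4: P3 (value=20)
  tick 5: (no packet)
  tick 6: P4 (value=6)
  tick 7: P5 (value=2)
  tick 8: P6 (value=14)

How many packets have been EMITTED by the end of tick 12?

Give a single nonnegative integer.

Answer: 6

Derivation:
Tick 1: [PARSE:P1(v=17,ok=F), VALIDATE:-, TRANSFORM:-, EMIT:-] out:-; in:P1
Tick 2: [PARSE:-, VALIDATE:P1(v=17,ok=F), TRANSFORM:-, EMIT:-] out:-; in:-
Tick 3: [PARSE:P2(v=14,ok=F), VALIDATE:-, TRANSFORM:P1(v=0,ok=F), EMIT:-] out:-; in:P2
Tick 4: [PARSE:P3(v=20,ok=F), VALIDATE:P2(v=14,ok=F), TRANSFORM:-, EMIT:P1(v=0,ok=F)] out:-; in:P3
Tick 5: [PARSE:-, VALIDATE:P3(v=20,ok=F), TRANSFORM:P2(v=0,ok=F), EMIT:-] out:P1(v=0); in:-
Tick 6: [PARSE:P4(v=6,ok=F), VALIDATE:-, TRANSFORM:P3(v=0,ok=F), EMIT:P2(v=0,ok=F)] out:-; in:P4
Tick 7: [PARSE:P5(v=2,ok=F), VALIDATE:P4(v=6,ok=T), TRANSFORM:-, EMIT:P3(v=0,ok=F)] out:P2(v=0); in:P5
Tick 8: [PARSE:P6(v=14,ok=F), VALIDATE:P5(v=2,ok=F), TRANSFORM:P4(v=30,ok=T), EMIT:-] out:P3(v=0); in:P6
Tick 9: [PARSE:-, VALIDATE:P6(v=14,ok=F), TRANSFORM:P5(v=0,ok=F), EMIT:P4(v=30,ok=T)] out:-; in:-
Tick 10: [PARSE:-, VALIDATE:-, TRANSFORM:P6(v=0,ok=F), EMIT:P5(v=0,ok=F)] out:P4(v=30); in:-
Tick 11: [PARSE:-, VALIDATE:-, TRANSFORM:-, EMIT:P6(v=0,ok=F)] out:P5(v=0); in:-
Tick 12: [PARSE:-, VALIDATE:-, TRANSFORM:-, EMIT:-] out:P6(v=0); in:-
Emitted by tick 12: ['P1', 'P2', 'P3', 'P4', 'P5', 'P6']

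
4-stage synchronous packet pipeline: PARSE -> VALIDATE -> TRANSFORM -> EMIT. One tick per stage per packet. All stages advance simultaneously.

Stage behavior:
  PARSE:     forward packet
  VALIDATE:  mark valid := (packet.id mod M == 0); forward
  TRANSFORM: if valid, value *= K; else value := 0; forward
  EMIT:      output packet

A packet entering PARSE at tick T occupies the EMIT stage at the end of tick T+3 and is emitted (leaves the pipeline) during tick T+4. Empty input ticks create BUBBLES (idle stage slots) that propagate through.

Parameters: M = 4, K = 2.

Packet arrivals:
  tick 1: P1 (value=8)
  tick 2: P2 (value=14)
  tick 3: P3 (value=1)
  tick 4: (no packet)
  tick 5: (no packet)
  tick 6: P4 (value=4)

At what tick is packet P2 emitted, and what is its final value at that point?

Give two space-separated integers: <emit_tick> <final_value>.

Tick 1: [PARSE:P1(v=8,ok=F), VALIDATE:-, TRANSFORM:-, EMIT:-] out:-; in:P1
Tick 2: [PARSE:P2(v=14,ok=F), VALIDATE:P1(v=8,ok=F), TRANSFORM:-, EMIT:-] out:-; in:P2
Tick 3: [PARSE:P3(v=1,ok=F), VALIDATE:P2(v=14,ok=F), TRANSFORM:P1(v=0,ok=F), EMIT:-] out:-; in:P3
Tick 4: [PARSE:-, VALIDATE:P3(v=1,ok=F), TRANSFORM:P2(v=0,ok=F), EMIT:P1(v=0,ok=F)] out:-; in:-
Tick 5: [PARSE:-, VALIDATE:-, TRANSFORM:P3(v=0,ok=F), EMIT:P2(v=0,ok=F)] out:P1(v=0); in:-
Tick 6: [PARSE:P4(v=4,ok=F), VALIDATE:-, TRANSFORM:-, EMIT:P3(v=0,ok=F)] out:P2(v=0); in:P4
Tick 7: [PARSE:-, VALIDATE:P4(v=4,ok=T), TRANSFORM:-, EMIT:-] out:P3(v=0); in:-
Tick 8: [PARSE:-, VALIDATE:-, TRANSFORM:P4(v=8,ok=T), EMIT:-] out:-; in:-
Tick 9: [PARSE:-, VALIDATE:-, TRANSFORM:-, EMIT:P4(v=8,ok=T)] out:-; in:-
Tick 10: [PARSE:-, VALIDATE:-, TRANSFORM:-, EMIT:-] out:P4(v=8); in:-
P2: arrives tick 2, valid=False (id=2, id%4=2), emit tick 6, final value 0

Answer: 6 0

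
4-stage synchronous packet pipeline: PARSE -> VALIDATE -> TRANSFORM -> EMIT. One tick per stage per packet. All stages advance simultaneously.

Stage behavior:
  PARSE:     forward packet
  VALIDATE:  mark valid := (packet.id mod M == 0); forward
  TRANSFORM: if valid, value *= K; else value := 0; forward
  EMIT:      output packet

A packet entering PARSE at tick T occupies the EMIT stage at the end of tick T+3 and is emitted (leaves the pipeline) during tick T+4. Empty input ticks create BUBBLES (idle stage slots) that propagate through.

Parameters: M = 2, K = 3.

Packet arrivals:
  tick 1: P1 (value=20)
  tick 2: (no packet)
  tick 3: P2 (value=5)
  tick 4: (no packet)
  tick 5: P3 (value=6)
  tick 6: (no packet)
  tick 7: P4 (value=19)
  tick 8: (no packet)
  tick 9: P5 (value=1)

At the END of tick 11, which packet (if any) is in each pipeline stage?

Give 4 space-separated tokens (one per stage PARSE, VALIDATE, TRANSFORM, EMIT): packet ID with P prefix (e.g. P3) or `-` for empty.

Answer: - - P5 -

Derivation:
Tick 1: [PARSE:P1(v=20,ok=F), VALIDATE:-, TRANSFORM:-, EMIT:-] out:-; in:P1
Tick 2: [PARSE:-, VALIDATE:P1(v=20,ok=F), TRANSFORM:-, EMIT:-] out:-; in:-
Tick 3: [PARSE:P2(v=5,ok=F), VALIDATE:-, TRANSFORM:P1(v=0,ok=F), EMIT:-] out:-; in:P2
Tick 4: [PARSE:-, VALIDATE:P2(v=5,ok=T), TRANSFORM:-, EMIT:P1(v=0,ok=F)] out:-; in:-
Tick 5: [PARSE:P3(v=6,ok=F), VALIDATE:-, TRANSFORM:P2(v=15,ok=T), EMIT:-] out:P1(v=0); in:P3
Tick 6: [PARSE:-, VALIDATE:P3(v=6,ok=F), TRANSFORM:-, EMIT:P2(v=15,ok=T)] out:-; in:-
Tick 7: [PARSE:P4(v=19,ok=F), VALIDATE:-, TRANSFORM:P3(v=0,ok=F), EMIT:-] out:P2(v=15); in:P4
Tick 8: [PARSE:-, VALIDATE:P4(v=19,ok=T), TRANSFORM:-, EMIT:P3(v=0,ok=F)] out:-; in:-
Tick 9: [PARSE:P5(v=1,ok=F), VALIDATE:-, TRANSFORM:P4(v=57,ok=T), EMIT:-] out:P3(v=0); in:P5
Tick 10: [PARSE:-, VALIDATE:P5(v=1,ok=F), TRANSFORM:-, EMIT:P4(v=57,ok=T)] out:-; in:-
Tick 11: [PARSE:-, VALIDATE:-, TRANSFORM:P5(v=0,ok=F), EMIT:-] out:P4(v=57); in:-
At end of tick 11: ['-', '-', 'P5', '-']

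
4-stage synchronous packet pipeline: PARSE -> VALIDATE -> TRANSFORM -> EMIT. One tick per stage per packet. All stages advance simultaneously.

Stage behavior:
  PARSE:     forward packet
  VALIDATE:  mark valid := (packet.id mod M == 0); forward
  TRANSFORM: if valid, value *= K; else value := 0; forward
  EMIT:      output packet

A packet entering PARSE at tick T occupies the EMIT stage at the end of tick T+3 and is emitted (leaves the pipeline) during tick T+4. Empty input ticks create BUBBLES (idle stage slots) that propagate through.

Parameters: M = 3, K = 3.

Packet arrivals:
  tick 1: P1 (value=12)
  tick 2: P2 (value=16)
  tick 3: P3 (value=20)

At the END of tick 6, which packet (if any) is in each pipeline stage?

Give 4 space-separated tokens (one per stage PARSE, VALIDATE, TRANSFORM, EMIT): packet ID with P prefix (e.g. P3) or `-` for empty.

Answer: - - - P3

Derivation:
Tick 1: [PARSE:P1(v=12,ok=F), VALIDATE:-, TRANSFORM:-, EMIT:-] out:-; in:P1
Tick 2: [PARSE:P2(v=16,ok=F), VALIDATE:P1(v=12,ok=F), TRANSFORM:-, EMIT:-] out:-; in:P2
Tick 3: [PARSE:P3(v=20,ok=F), VALIDATE:P2(v=16,ok=F), TRANSFORM:P1(v=0,ok=F), EMIT:-] out:-; in:P3
Tick 4: [PARSE:-, VALIDATE:P3(v=20,ok=T), TRANSFORM:P2(v=0,ok=F), EMIT:P1(v=0,ok=F)] out:-; in:-
Tick 5: [PARSE:-, VALIDATE:-, TRANSFORM:P3(v=60,ok=T), EMIT:P2(v=0,ok=F)] out:P1(v=0); in:-
Tick 6: [PARSE:-, VALIDATE:-, TRANSFORM:-, EMIT:P3(v=60,ok=T)] out:P2(v=0); in:-
At end of tick 6: ['-', '-', '-', 'P3']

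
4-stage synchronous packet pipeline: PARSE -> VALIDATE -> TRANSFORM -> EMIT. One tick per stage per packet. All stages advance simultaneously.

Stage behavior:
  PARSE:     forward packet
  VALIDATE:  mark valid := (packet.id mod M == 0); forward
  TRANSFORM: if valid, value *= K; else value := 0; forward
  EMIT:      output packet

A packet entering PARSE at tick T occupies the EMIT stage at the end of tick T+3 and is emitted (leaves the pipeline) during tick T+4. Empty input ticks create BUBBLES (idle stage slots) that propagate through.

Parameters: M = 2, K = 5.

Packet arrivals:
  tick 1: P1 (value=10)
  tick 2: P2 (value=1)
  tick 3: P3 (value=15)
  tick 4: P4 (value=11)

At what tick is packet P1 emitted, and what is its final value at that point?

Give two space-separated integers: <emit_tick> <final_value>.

Answer: 5 0

Derivation:
Tick 1: [PARSE:P1(v=10,ok=F), VALIDATE:-, TRANSFORM:-, EMIT:-] out:-; in:P1
Tick 2: [PARSE:P2(v=1,ok=F), VALIDATE:P1(v=10,ok=F), TRANSFORM:-, EMIT:-] out:-; in:P2
Tick 3: [PARSE:P3(v=15,ok=F), VALIDATE:P2(v=1,ok=T), TRANSFORM:P1(v=0,ok=F), EMIT:-] out:-; in:P3
Tick 4: [PARSE:P4(v=11,ok=F), VALIDATE:P3(v=15,ok=F), TRANSFORM:P2(v=5,ok=T), EMIT:P1(v=0,ok=F)] out:-; in:P4
Tick 5: [PARSE:-, VALIDATE:P4(v=11,ok=T), TRANSFORM:P3(v=0,ok=F), EMIT:P2(v=5,ok=T)] out:P1(v=0); in:-
Tick 6: [PARSE:-, VALIDATE:-, TRANSFORM:P4(v=55,ok=T), EMIT:P3(v=0,ok=F)] out:P2(v=5); in:-
Tick 7: [PARSE:-, VALIDATE:-, TRANSFORM:-, EMIT:P4(v=55,ok=T)] out:P3(v=0); in:-
Tick 8: [PARSE:-, VALIDATE:-, TRANSFORM:-, EMIT:-] out:P4(v=55); in:-
P1: arrives tick 1, valid=False (id=1, id%2=1), emit tick 5, final value 0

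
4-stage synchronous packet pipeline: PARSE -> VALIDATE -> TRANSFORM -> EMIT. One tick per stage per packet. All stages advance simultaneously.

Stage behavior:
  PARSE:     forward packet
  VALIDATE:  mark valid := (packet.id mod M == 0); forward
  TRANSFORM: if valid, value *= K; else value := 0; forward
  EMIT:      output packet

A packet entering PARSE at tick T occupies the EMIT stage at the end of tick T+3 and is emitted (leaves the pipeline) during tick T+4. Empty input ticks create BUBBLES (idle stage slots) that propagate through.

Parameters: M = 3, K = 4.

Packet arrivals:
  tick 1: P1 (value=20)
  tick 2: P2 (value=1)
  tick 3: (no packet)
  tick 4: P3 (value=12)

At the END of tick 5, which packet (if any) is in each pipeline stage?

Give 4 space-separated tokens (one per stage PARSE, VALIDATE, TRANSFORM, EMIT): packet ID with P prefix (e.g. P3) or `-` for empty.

Answer: - P3 - P2

Derivation:
Tick 1: [PARSE:P1(v=20,ok=F), VALIDATE:-, TRANSFORM:-, EMIT:-] out:-; in:P1
Tick 2: [PARSE:P2(v=1,ok=F), VALIDATE:P1(v=20,ok=F), TRANSFORM:-, EMIT:-] out:-; in:P2
Tick 3: [PARSE:-, VALIDATE:P2(v=1,ok=F), TRANSFORM:P1(v=0,ok=F), EMIT:-] out:-; in:-
Tick 4: [PARSE:P3(v=12,ok=F), VALIDATE:-, TRANSFORM:P2(v=0,ok=F), EMIT:P1(v=0,ok=F)] out:-; in:P3
Tick 5: [PARSE:-, VALIDATE:P3(v=12,ok=T), TRANSFORM:-, EMIT:P2(v=0,ok=F)] out:P1(v=0); in:-
At end of tick 5: ['-', 'P3', '-', 'P2']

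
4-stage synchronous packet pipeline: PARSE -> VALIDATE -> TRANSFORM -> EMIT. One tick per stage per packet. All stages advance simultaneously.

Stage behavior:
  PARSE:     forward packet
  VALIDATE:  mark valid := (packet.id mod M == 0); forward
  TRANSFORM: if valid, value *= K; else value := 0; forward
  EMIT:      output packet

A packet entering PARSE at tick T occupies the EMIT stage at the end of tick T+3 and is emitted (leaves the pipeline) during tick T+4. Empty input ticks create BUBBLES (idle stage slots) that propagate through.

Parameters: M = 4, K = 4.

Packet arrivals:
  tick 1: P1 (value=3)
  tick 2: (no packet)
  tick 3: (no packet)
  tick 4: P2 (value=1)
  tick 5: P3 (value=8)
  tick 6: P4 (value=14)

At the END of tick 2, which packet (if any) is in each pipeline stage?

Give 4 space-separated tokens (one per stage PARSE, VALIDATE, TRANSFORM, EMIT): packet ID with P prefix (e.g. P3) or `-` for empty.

Tick 1: [PARSE:P1(v=3,ok=F), VALIDATE:-, TRANSFORM:-, EMIT:-] out:-; in:P1
Tick 2: [PARSE:-, VALIDATE:P1(v=3,ok=F), TRANSFORM:-, EMIT:-] out:-; in:-
At end of tick 2: ['-', 'P1', '-', '-']

Answer: - P1 - -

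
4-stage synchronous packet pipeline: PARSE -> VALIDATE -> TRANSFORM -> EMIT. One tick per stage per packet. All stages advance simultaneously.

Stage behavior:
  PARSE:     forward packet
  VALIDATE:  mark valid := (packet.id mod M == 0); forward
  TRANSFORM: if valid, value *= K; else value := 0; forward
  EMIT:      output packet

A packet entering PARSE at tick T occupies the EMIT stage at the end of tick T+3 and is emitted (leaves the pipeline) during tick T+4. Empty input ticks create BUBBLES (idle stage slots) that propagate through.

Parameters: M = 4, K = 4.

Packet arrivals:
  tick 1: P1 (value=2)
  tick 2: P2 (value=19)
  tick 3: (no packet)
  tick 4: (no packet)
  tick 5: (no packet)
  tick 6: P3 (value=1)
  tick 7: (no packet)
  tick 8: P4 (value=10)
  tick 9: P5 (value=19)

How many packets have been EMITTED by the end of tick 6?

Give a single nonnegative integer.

Tick 1: [PARSE:P1(v=2,ok=F), VALIDATE:-, TRANSFORM:-, EMIT:-] out:-; in:P1
Tick 2: [PARSE:P2(v=19,ok=F), VALIDATE:P1(v=2,ok=F), TRANSFORM:-, EMIT:-] out:-; in:P2
Tick 3: [PARSE:-, VALIDATE:P2(v=19,ok=F), TRANSFORM:P1(v=0,ok=F), EMIT:-] out:-; in:-
Tick 4: [PARSE:-, VALIDATE:-, TRANSFORM:P2(v=0,ok=F), EMIT:P1(v=0,ok=F)] out:-; in:-
Tick 5: [PARSE:-, VALIDATE:-, TRANSFORM:-, EMIT:P2(v=0,ok=F)] out:P1(v=0); in:-
Tick 6: [PARSE:P3(v=1,ok=F), VALIDATE:-, TRANSFORM:-, EMIT:-] out:P2(v=0); in:P3
Emitted by tick 6: ['P1', 'P2']

Answer: 2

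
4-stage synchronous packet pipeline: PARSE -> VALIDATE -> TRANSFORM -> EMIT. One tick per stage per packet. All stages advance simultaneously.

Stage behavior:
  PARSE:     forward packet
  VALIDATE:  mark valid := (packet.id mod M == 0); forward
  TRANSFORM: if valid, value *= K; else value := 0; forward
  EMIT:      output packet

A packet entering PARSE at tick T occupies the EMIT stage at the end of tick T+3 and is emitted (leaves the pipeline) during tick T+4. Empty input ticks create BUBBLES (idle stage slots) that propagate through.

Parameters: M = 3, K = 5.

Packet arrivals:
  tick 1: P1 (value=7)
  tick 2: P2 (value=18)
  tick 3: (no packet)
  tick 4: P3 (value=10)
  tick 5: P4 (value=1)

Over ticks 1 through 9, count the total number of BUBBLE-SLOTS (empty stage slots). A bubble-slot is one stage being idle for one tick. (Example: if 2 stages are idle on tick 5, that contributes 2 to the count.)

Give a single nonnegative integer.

Answer: 20

Derivation:
Tick 1: [PARSE:P1(v=7,ok=F), VALIDATE:-, TRANSFORM:-, EMIT:-] out:-; bubbles=3
Tick 2: [PARSE:P2(v=18,ok=F), VALIDATE:P1(v=7,ok=F), TRANSFORM:-, EMIT:-] out:-; bubbles=2
Tick 3: [PARSE:-, VALIDATE:P2(v=18,ok=F), TRANSFORM:P1(v=0,ok=F), EMIT:-] out:-; bubbles=2
Tick 4: [PARSE:P3(v=10,ok=F), VALIDATE:-, TRANSFORM:P2(v=0,ok=F), EMIT:P1(v=0,ok=F)] out:-; bubbles=1
Tick 5: [PARSE:P4(v=1,ok=F), VALIDATE:P3(v=10,ok=T), TRANSFORM:-, EMIT:P2(v=0,ok=F)] out:P1(v=0); bubbles=1
Tick 6: [PARSE:-, VALIDATE:P4(v=1,ok=F), TRANSFORM:P3(v=50,ok=T), EMIT:-] out:P2(v=0); bubbles=2
Tick 7: [PARSE:-, VALIDATE:-, TRANSFORM:P4(v=0,ok=F), EMIT:P3(v=50,ok=T)] out:-; bubbles=2
Tick 8: [PARSE:-, VALIDATE:-, TRANSFORM:-, EMIT:P4(v=0,ok=F)] out:P3(v=50); bubbles=3
Tick 9: [PARSE:-, VALIDATE:-, TRANSFORM:-, EMIT:-] out:P4(v=0); bubbles=4
Total bubble-slots: 20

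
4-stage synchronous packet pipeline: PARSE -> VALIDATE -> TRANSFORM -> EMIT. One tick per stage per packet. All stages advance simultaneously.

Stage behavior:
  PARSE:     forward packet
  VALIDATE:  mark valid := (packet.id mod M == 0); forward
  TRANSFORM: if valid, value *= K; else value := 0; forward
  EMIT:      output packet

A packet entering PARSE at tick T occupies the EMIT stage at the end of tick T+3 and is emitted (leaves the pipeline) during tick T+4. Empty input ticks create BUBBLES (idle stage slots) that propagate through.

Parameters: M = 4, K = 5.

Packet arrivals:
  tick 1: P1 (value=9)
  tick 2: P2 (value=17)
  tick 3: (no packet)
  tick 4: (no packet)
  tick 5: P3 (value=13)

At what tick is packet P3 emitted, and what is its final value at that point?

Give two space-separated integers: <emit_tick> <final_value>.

Tick 1: [PARSE:P1(v=9,ok=F), VALIDATE:-, TRANSFORM:-, EMIT:-] out:-; in:P1
Tick 2: [PARSE:P2(v=17,ok=F), VALIDATE:P1(v=9,ok=F), TRANSFORM:-, EMIT:-] out:-; in:P2
Tick 3: [PARSE:-, VALIDATE:P2(v=17,ok=F), TRANSFORM:P1(v=0,ok=F), EMIT:-] out:-; in:-
Tick 4: [PARSE:-, VALIDATE:-, TRANSFORM:P2(v=0,ok=F), EMIT:P1(v=0,ok=F)] out:-; in:-
Tick 5: [PARSE:P3(v=13,ok=F), VALIDATE:-, TRANSFORM:-, EMIT:P2(v=0,ok=F)] out:P1(v=0); in:P3
Tick 6: [PARSE:-, VALIDATE:P3(v=13,ok=F), TRANSFORM:-, EMIT:-] out:P2(v=0); in:-
Tick 7: [PARSE:-, VALIDATE:-, TRANSFORM:P3(v=0,ok=F), EMIT:-] out:-; in:-
Tick 8: [PARSE:-, VALIDATE:-, TRANSFORM:-, EMIT:P3(v=0,ok=F)] out:-; in:-
Tick 9: [PARSE:-, VALIDATE:-, TRANSFORM:-, EMIT:-] out:P3(v=0); in:-
P3: arrives tick 5, valid=False (id=3, id%4=3), emit tick 9, final value 0

Answer: 9 0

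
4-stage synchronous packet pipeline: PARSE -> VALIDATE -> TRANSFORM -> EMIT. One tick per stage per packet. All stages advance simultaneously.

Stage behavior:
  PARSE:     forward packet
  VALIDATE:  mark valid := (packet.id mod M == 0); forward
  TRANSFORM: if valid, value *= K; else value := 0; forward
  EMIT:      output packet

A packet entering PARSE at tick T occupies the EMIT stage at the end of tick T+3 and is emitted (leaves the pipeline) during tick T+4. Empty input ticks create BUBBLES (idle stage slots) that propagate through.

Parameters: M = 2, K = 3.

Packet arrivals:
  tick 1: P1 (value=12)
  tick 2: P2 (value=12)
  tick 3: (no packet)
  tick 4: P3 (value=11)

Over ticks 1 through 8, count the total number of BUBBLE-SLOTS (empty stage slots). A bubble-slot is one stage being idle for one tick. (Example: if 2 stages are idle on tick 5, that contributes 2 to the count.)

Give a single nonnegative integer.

Answer: 20

Derivation:
Tick 1: [PARSE:P1(v=12,ok=F), VALIDATE:-, TRANSFORM:-, EMIT:-] out:-; bubbles=3
Tick 2: [PARSE:P2(v=12,ok=F), VALIDATE:P1(v=12,ok=F), TRANSFORM:-, EMIT:-] out:-; bubbles=2
Tick 3: [PARSE:-, VALIDATE:P2(v=12,ok=T), TRANSFORM:P1(v=0,ok=F), EMIT:-] out:-; bubbles=2
Tick 4: [PARSE:P3(v=11,ok=F), VALIDATE:-, TRANSFORM:P2(v=36,ok=T), EMIT:P1(v=0,ok=F)] out:-; bubbles=1
Tick 5: [PARSE:-, VALIDATE:P3(v=11,ok=F), TRANSFORM:-, EMIT:P2(v=36,ok=T)] out:P1(v=0); bubbles=2
Tick 6: [PARSE:-, VALIDATE:-, TRANSFORM:P3(v=0,ok=F), EMIT:-] out:P2(v=36); bubbles=3
Tick 7: [PARSE:-, VALIDATE:-, TRANSFORM:-, EMIT:P3(v=0,ok=F)] out:-; bubbles=3
Tick 8: [PARSE:-, VALIDATE:-, TRANSFORM:-, EMIT:-] out:P3(v=0); bubbles=4
Total bubble-slots: 20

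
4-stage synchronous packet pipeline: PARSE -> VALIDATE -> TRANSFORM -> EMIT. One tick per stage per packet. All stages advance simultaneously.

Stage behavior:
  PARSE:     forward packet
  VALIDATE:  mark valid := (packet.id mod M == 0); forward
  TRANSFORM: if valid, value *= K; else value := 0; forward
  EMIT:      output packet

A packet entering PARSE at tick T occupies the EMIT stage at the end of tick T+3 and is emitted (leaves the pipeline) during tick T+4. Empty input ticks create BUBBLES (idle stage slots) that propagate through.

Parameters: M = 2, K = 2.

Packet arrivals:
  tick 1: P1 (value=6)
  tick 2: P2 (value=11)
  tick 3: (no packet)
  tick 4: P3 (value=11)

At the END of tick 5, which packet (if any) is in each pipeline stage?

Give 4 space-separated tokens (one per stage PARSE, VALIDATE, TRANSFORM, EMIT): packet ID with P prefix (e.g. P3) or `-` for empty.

Tick 1: [PARSE:P1(v=6,ok=F), VALIDATE:-, TRANSFORM:-, EMIT:-] out:-; in:P1
Tick 2: [PARSE:P2(v=11,ok=F), VALIDATE:P1(v=6,ok=F), TRANSFORM:-, EMIT:-] out:-; in:P2
Tick 3: [PARSE:-, VALIDATE:P2(v=11,ok=T), TRANSFORM:P1(v=0,ok=F), EMIT:-] out:-; in:-
Tick 4: [PARSE:P3(v=11,ok=F), VALIDATE:-, TRANSFORM:P2(v=22,ok=T), EMIT:P1(v=0,ok=F)] out:-; in:P3
Tick 5: [PARSE:-, VALIDATE:P3(v=11,ok=F), TRANSFORM:-, EMIT:P2(v=22,ok=T)] out:P1(v=0); in:-
At end of tick 5: ['-', 'P3', '-', 'P2']

Answer: - P3 - P2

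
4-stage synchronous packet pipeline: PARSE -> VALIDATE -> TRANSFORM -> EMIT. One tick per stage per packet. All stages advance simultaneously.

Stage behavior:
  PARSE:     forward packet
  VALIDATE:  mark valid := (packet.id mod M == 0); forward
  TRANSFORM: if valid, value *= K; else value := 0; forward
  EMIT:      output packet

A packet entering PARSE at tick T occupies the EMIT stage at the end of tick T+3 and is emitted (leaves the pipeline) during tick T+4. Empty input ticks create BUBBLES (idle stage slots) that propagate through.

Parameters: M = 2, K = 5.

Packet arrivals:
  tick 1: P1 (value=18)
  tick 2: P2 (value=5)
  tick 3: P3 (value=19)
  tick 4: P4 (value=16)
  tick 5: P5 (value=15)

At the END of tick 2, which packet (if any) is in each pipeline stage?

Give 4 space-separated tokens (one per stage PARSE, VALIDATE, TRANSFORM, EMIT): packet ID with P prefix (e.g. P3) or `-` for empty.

Answer: P2 P1 - -

Derivation:
Tick 1: [PARSE:P1(v=18,ok=F), VALIDATE:-, TRANSFORM:-, EMIT:-] out:-; in:P1
Tick 2: [PARSE:P2(v=5,ok=F), VALIDATE:P1(v=18,ok=F), TRANSFORM:-, EMIT:-] out:-; in:P2
At end of tick 2: ['P2', 'P1', '-', '-']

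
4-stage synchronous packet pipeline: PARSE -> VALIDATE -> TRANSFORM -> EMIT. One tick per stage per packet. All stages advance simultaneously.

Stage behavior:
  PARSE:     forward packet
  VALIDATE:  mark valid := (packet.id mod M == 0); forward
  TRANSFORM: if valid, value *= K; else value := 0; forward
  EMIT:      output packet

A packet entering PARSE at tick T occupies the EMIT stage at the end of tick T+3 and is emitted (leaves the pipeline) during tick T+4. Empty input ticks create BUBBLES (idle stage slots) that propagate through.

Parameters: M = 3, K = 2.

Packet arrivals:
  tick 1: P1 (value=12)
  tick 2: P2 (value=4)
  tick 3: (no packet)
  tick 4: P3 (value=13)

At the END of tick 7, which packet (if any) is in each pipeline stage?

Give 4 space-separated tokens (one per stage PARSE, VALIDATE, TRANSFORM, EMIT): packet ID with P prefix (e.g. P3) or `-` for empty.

Answer: - - - P3

Derivation:
Tick 1: [PARSE:P1(v=12,ok=F), VALIDATE:-, TRANSFORM:-, EMIT:-] out:-; in:P1
Tick 2: [PARSE:P2(v=4,ok=F), VALIDATE:P1(v=12,ok=F), TRANSFORM:-, EMIT:-] out:-; in:P2
Tick 3: [PARSE:-, VALIDATE:P2(v=4,ok=F), TRANSFORM:P1(v=0,ok=F), EMIT:-] out:-; in:-
Tick 4: [PARSE:P3(v=13,ok=F), VALIDATE:-, TRANSFORM:P2(v=0,ok=F), EMIT:P1(v=0,ok=F)] out:-; in:P3
Tick 5: [PARSE:-, VALIDATE:P3(v=13,ok=T), TRANSFORM:-, EMIT:P2(v=0,ok=F)] out:P1(v=0); in:-
Tick 6: [PARSE:-, VALIDATE:-, TRANSFORM:P3(v=26,ok=T), EMIT:-] out:P2(v=0); in:-
Tick 7: [PARSE:-, VALIDATE:-, TRANSFORM:-, EMIT:P3(v=26,ok=T)] out:-; in:-
At end of tick 7: ['-', '-', '-', 'P3']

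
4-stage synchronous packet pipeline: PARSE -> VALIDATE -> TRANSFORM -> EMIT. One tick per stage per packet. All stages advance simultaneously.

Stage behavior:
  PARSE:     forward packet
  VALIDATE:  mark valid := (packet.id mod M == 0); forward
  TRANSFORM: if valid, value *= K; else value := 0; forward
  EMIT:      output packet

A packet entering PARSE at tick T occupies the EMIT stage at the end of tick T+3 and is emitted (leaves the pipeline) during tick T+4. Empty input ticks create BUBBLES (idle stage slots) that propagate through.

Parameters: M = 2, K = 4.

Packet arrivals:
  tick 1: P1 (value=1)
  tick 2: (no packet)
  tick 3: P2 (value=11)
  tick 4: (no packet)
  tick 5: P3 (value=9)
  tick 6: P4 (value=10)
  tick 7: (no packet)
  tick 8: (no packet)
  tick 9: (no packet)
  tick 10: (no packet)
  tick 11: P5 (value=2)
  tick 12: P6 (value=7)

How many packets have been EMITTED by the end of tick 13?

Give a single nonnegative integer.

Tick 1: [PARSE:P1(v=1,ok=F), VALIDATE:-, TRANSFORM:-, EMIT:-] out:-; in:P1
Tick 2: [PARSE:-, VALIDATE:P1(v=1,ok=F), TRANSFORM:-, EMIT:-] out:-; in:-
Tick 3: [PARSE:P2(v=11,ok=F), VALIDATE:-, TRANSFORM:P1(v=0,ok=F), EMIT:-] out:-; in:P2
Tick 4: [PARSE:-, VALIDATE:P2(v=11,ok=T), TRANSFORM:-, EMIT:P1(v=0,ok=F)] out:-; in:-
Tick 5: [PARSE:P3(v=9,ok=F), VALIDATE:-, TRANSFORM:P2(v=44,ok=T), EMIT:-] out:P1(v=0); in:P3
Tick 6: [PARSE:P4(v=10,ok=F), VALIDATE:P3(v=9,ok=F), TRANSFORM:-, EMIT:P2(v=44,ok=T)] out:-; in:P4
Tick 7: [PARSE:-, VALIDATE:P4(v=10,ok=T), TRANSFORM:P3(v=0,ok=F), EMIT:-] out:P2(v=44); in:-
Tick 8: [PARSE:-, VALIDATE:-, TRANSFORM:P4(v=40,ok=T), EMIT:P3(v=0,ok=F)] out:-; in:-
Tick 9: [PARSE:-, VALIDATE:-, TRANSFORM:-, EMIT:P4(v=40,ok=T)] out:P3(v=0); in:-
Tick 10: [PARSE:-, VALIDATE:-, TRANSFORM:-, EMIT:-] out:P4(v=40); in:-
Tick 11: [PARSE:P5(v=2,ok=F), VALIDATE:-, TRANSFORM:-, EMIT:-] out:-; in:P5
Tick 12: [PARSE:P6(v=7,ok=F), VALIDATE:P5(v=2,ok=F), TRANSFORM:-, EMIT:-] out:-; in:P6
Tick 13: [PARSE:-, VALIDATE:P6(v=7,ok=T), TRANSFORM:P5(v=0,ok=F), EMIT:-] out:-; in:-
Emitted by tick 13: ['P1', 'P2', 'P3', 'P4']

Answer: 4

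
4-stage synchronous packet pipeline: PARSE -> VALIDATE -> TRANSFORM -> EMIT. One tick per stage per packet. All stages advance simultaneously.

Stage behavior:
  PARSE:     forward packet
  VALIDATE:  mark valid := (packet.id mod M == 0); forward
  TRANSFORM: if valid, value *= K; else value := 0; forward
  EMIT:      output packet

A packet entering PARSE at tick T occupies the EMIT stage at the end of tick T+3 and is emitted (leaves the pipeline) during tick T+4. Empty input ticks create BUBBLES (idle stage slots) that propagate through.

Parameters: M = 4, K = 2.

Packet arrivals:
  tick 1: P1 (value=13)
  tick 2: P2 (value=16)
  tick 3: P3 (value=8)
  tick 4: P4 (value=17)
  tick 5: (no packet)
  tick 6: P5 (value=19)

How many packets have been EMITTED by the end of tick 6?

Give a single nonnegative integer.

Answer: 2

Derivation:
Tick 1: [PARSE:P1(v=13,ok=F), VALIDATE:-, TRANSFORM:-, EMIT:-] out:-; in:P1
Tick 2: [PARSE:P2(v=16,ok=F), VALIDATE:P1(v=13,ok=F), TRANSFORM:-, EMIT:-] out:-; in:P2
Tick 3: [PARSE:P3(v=8,ok=F), VALIDATE:P2(v=16,ok=F), TRANSFORM:P1(v=0,ok=F), EMIT:-] out:-; in:P3
Tick 4: [PARSE:P4(v=17,ok=F), VALIDATE:P3(v=8,ok=F), TRANSFORM:P2(v=0,ok=F), EMIT:P1(v=0,ok=F)] out:-; in:P4
Tick 5: [PARSE:-, VALIDATE:P4(v=17,ok=T), TRANSFORM:P3(v=0,ok=F), EMIT:P2(v=0,ok=F)] out:P1(v=0); in:-
Tick 6: [PARSE:P5(v=19,ok=F), VALIDATE:-, TRANSFORM:P4(v=34,ok=T), EMIT:P3(v=0,ok=F)] out:P2(v=0); in:P5
Emitted by tick 6: ['P1', 'P2']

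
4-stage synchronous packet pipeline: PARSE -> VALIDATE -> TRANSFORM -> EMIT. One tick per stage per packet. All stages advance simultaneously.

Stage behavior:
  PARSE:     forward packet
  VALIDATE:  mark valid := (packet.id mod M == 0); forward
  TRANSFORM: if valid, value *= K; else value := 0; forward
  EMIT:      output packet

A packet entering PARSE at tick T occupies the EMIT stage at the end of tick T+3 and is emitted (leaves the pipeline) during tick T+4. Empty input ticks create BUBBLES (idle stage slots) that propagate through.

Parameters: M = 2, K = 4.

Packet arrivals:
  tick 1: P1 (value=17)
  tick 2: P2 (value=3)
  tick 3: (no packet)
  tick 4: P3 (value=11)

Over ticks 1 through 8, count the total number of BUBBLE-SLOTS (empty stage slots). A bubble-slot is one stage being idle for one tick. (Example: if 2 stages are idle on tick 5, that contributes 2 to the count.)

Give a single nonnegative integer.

Tick 1: [PARSE:P1(v=17,ok=F), VALIDATE:-, TRANSFORM:-, EMIT:-] out:-; bubbles=3
Tick 2: [PARSE:P2(v=3,ok=F), VALIDATE:P1(v=17,ok=F), TRANSFORM:-, EMIT:-] out:-; bubbles=2
Tick 3: [PARSE:-, VALIDATE:P2(v=3,ok=T), TRANSFORM:P1(v=0,ok=F), EMIT:-] out:-; bubbles=2
Tick 4: [PARSE:P3(v=11,ok=F), VALIDATE:-, TRANSFORM:P2(v=12,ok=T), EMIT:P1(v=0,ok=F)] out:-; bubbles=1
Tick 5: [PARSE:-, VALIDATE:P3(v=11,ok=F), TRANSFORM:-, EMIT:P2(v=12,ok=T)] out:P1(v=0); bubbles=2
Tick 6: [PARSE:-, VALIDATE:-, TRANSFORM:P3(v=0,ok=F), EMIT:-] out:P2(v=12); bubbles=3
Tick 7: [PARSE:-, VALIDATE:-, TRANSFORM:-, EMIT:P3(v=0,ok=F)] out:-; bubbles=3
Tick 8: [PARSE:-, VALIDATE:-, TRANSFORM:-, EMIT:-] out:P3(v=0); bubbles=4
Total bubble-slots: 20

Answer: 20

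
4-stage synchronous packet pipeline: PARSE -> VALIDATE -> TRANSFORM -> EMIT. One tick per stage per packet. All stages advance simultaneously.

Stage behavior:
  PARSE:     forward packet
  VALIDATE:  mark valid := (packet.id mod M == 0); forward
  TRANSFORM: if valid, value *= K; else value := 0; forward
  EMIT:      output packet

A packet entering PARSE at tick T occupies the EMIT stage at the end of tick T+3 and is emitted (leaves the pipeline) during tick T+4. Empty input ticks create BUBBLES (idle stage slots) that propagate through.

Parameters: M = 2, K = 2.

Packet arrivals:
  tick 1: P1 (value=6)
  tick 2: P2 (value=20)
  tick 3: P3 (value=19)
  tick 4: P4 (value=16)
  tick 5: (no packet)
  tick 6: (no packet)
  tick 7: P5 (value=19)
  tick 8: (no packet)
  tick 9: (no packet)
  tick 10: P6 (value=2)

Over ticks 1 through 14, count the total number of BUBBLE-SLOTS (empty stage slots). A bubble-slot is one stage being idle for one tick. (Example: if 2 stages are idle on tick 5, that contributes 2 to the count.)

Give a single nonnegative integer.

Tick 1: [PARSE:P1(v=6,ok=F), VALIDATE:-, TRANSFORM:-, EMIT:-] out:-; bubbles=3
Tick 2: [PARSE:P2(v=20,ok=F), VALIDATE:P1(v=6,ok=F), TRANSFORM:-, EMIT:-] out:-; bubbles=2
Tick 3: [PARSE:P3(v=19,ok=F), VALIDATE:P2(v=20,ok=T), TRANSFORM:P1(v=0,ok=F), EMIT:-] out:-; bubbles=1
Tick 4: [PARSE:P4(v=16,ok=F), VALIDATE:P3(v=19,ok=F), TRANSFORM:P2(v=40,ok=T), EMIT:P1(v=0,ok=F)] out:-; bubbles=0
Tick 5: [PARSE:-, VALIDATE:P4(v=16,ok=T), TRANSFORM:P3(v=0,ok=F), EMIT:P2(v=40,ok=T)] out:P1(v=0); bubbles=1
Tick 6: [PARSE:-, VALIDATE:-, TRANSFORM:P4(v=32,ok=T), EMIT:P3(v=0,ok=F)] out:P2(v=40); bubbles=2
Tick 7: [PARSE:P5(v=19,ok=F), VALIDATE:-, TRANSFORM:-, EMIT:P4(v=32,ok=T)] out:P3(v=0); bubbles=2
Tick 8: [PARSE:-, VALIDATE:P5(v=19,ok=F), TRANSFORM:-, EMIT:-] out:P4(v=32); bubbles=3
Tick 9: [PARSE:-, VALIDATE:-, TRANSFORM:P5(v=0,ok=F), EMIT:-] out:-; bubbles=3
Tick 10: [PARSE:P6(v=2,ok=F), VALIDATE:-, TRANSFORM:-, EMIT:P5(v=0,ok=F)] out:-; bubbles=2
Tick 11: [PARSE:-, VALIDATE:P6(v=2,ok=T), TRANSFORM:-, EMIT:-] out:P5(v=0); bubbles=3
Tick 12: [PARSE:-, VALIDATE:-, TRANSFORM:P6(v=4,ok=T), EMIT:-] out:-; bubbles=3
Tick 13: [PARSE:-, VALIDATE:-, TRANSFORM:-, EMIT:P6(v=4,ok=T)] out:-; bubbles=3
Tick 14: [PARSE:-, VALIDATE:-, TRANSFORM:-, EMIT:-] out:P6(v=4); bubbles=4
Total bubble-slots: 32

Answer: 32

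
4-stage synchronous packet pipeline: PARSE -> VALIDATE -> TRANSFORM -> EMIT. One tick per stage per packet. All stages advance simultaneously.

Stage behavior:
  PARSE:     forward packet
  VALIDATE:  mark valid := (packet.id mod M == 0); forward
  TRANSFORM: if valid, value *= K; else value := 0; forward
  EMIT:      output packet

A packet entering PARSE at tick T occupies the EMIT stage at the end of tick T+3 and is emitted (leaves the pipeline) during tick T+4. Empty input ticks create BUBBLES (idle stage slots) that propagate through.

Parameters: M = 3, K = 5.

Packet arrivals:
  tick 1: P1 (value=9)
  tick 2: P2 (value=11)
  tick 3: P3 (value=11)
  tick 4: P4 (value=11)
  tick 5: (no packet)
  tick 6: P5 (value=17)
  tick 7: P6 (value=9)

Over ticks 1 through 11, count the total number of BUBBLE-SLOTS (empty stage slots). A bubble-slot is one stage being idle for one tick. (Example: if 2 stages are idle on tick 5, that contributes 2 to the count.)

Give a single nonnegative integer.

Tick 1: [PARSE:P1(v=9,ok=F), VALIDATE:-, TRANSFORM:-, EMIT:-] out:-; bubbles=3
Tick 2: [PARSE:P2(v=11,ok=F), VALIDATE:P1(v=9,ok=F), TRANSFORM:-, EMIT:-] out:-; bubbles=2
Tick 3: [PARSE:P3(v=11,ok=F), VALIDATE:P2(v=11,ok=F), TRANSFORM:P1(v=0,ok=F), EMIT:-] out:-; bubbles=1
Tick 4: [PARSE:P4(v=11,ok=F), VALIDATE:P3(v=11,ok=T), TRANSFORM:P2(v=0,ok=F), EMIT:P1(v=0,ok=F)] out:-; bubbles=0
Tick 5: [PARSE:-, VALIDATE:P4(v=11,ok=F), TRANSFORM:P3(v=55,ok=T), EMIT:P2(v=0,ok=F)] out:P1(v=0); bubbles=1
Tick 6: [PARSE:P5(v=17,ok=F), VALIDATE:-, TRANSFORM:P4(v=0,ok=F), EMIT:P3(v=55,ok=T)] out:P2(v=0); bubbles=1
Tick 7: [PARSE:P6(v=9,ok=F), VALIDATE:P5(v=17,ok=F), TRANSFORM:-, EMIT:P4(v=0,ok=F)] out:P3(v=55); bubbles=1
Tick 8: [PARSE:-, VALIDATE:P6(v=9,ok=T), TRANSFORM:P5(v=0,ok=F), EMIT:-] out:P4(v=0); bubbles=2
Tick 9: [PARSE:-, VALIDATE:-, TRANSFORM:P6(v=45,ok=T), EMIT:P5(v=0,ok=F)] out:-; bubbles=2
Tick 10: [PARSE:-, VALIDATE:-, TRANSFORM:-, EMIT:P6(v=45,ok=T)] out:P5(v=0); bubbles=3
Tick 11: [PARSE:-, VALIDATE:-, TRANSFORM:-, EMIT:-] out:P6(v=45); bubbles=4
Total bubble-slots: 20

Answer: 20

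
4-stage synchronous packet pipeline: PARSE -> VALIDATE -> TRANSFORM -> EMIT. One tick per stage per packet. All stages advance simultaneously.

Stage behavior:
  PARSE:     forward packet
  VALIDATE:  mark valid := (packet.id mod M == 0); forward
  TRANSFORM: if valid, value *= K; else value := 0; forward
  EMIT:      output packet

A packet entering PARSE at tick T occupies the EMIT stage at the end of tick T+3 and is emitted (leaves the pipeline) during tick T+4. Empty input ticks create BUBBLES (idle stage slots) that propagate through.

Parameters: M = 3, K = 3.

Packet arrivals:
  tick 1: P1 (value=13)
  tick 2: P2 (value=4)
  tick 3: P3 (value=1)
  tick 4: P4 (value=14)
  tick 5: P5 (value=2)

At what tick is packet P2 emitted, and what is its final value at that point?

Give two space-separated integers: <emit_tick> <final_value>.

Tick 1: [PARSE:P1(v=13,ok=F), VALIDATE:-, TRANSFORM:-, EMIT:-] out:-; in:P1
Tick 2: [PARSE:P2(v=4,ok=F), VALIDATE:P1(v=13,ok=F), TRANSFORM:-, EMIT:-] out:-; in:P2
Tick 3: [PARSE:P3(v=1,ok=F), VALIDATE:P2(v=4,ok=F), TRANSFORM:P1(v=0,ok=F), EMIT:-] out:-; in:P3
Tick 4: [PARSE:P4(v=14,ok=F), VALIDATE:P3(v=1,ok=T), TRANSFORM:P2(v=0,ok=F), EMIT:P1(v=0,ok=F)] out:-; in:P4
Tick 5: [PARSE:P5(v=2,ok=F), VALIDATE:P4(v=14,ok=F), TRANSFORM:P3(v=3,ok=T), EMIT:P2(v=0,ok=F)] out:P1(v=0); in:P5
Tick 6: [PARSE:-, VALIDATE:P5(v=2,ok=F), TRANSFORM:P4(v=0,ok=F), EMIT:P3(v=3,ok=T)] out:P2(v=0); in:-
Tick 7: [PARSE:-, VALIDATE:-, TRANSFORM:P5(v=0,ok=F), EMIT:P4(v=0,ok=F)] out:P3(v=3); in:-
Tick 8: [PARSE:-, VALIDATE:-, TRANSFORM:-, EMIT:P5(v=0,ok=F)] out:P4(v=0); in:-
Tick 9: [PARSE:-, VALIDATE:-, TRANSFORM:-, EMIT:-] out:P5(v=0); in:-
P2: arrives tick 2, valid=False (id=2, id%3=2), emit tick 6, final value 0

Answer: 6 0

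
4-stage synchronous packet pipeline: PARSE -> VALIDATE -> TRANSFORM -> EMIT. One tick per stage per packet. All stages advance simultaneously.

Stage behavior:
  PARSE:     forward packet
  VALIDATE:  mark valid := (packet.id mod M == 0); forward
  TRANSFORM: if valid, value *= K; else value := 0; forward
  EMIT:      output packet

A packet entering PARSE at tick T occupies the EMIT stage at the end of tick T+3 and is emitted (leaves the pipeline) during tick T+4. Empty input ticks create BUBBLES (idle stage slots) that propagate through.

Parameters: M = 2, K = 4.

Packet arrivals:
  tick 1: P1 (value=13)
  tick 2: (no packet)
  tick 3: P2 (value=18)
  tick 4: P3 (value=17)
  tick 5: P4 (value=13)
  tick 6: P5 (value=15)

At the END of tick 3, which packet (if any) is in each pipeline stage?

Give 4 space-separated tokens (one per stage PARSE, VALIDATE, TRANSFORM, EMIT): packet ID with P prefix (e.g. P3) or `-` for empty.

Tick 1: [PARSE:P1(v=13,ok=F), VALIDATE:-, TRANSFORM:-, EMIT:-] out:-; in:P1
Tick 2: [PARSE:-, VALIDATE:P1(v=13,ok=F), TRANSFORM:-, EMIT:-] out:-; in:-
Tick 3: [PARSE:P2(v=18,ok=F), VALIDATE:-, TRANSFORM:P1(v=0,ok=F), EMIT:-] out:-; in:P2
At end of tick 3: ['P2', '-', 'P1', '-']

Answer: P2 - P1 -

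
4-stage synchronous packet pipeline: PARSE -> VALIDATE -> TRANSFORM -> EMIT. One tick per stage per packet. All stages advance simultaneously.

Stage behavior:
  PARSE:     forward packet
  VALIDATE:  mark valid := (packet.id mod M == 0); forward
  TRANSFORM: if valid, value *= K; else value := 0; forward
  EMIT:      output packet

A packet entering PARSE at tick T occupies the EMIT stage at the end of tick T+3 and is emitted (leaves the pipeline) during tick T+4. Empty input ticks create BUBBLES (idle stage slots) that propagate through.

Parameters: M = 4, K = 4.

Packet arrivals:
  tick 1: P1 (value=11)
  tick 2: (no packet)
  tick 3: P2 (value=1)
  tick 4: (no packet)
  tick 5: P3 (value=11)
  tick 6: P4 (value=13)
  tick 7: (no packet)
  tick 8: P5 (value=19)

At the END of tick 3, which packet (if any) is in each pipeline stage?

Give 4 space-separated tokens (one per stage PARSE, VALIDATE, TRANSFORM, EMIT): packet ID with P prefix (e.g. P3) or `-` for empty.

Answer: P2 - P1 -

Derivation:
Tick 1: [PARSE:P1(v=11,ok=F), VALIDATE:-, TRANSFORM:-, EMIT:-] out:-; in:P1
Tick 2: [PARSE:-, VALIDATE:P1(v=11,ok=F), TRANSFORM:-, EMIT:-] out:-; in:-
Tick 3: [PARSE:P2(v=1,ok=F), VALIDATE:-, TRANSFORM:P1(v=0,ok=F), EMIT:-] out:-; in:P2
At end of tick 3: ['P2', '-', 'P1', '-']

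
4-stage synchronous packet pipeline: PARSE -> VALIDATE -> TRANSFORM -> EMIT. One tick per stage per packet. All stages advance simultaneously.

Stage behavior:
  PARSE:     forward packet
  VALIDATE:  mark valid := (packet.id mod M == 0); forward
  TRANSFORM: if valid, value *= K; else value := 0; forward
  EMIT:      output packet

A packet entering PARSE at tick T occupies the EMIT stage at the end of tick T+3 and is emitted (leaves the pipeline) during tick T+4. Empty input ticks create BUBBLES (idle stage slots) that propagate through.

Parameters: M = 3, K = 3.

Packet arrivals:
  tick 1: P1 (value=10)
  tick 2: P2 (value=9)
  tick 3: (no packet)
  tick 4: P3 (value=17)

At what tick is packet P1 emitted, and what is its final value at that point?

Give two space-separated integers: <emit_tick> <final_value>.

Tick 1: [PARSE:P1(v=10,ok=F), VALIDATE:-, TRANSFORM:-, EMIT:-] out:-; in:P1
Tick 2: [PARSE:P2(v=9,ok=F), VALIDATE:P1(v=10,ok=F), TRANSFORM:-, EMIT:-] out:-; in:P2
Tick 3: [PARSE:-, VALIDATE:P2(v=9,ok=F), TRANSFORM:P1(v=0,ok=F), EMIT:-] out:-; in:-
Tick 4: [PARSE:P3(v=17,ok=F), VALIDATE:-, TRANSFORM:P2(v=0,ok=F), EMIT:P1(v=0,ok=F)] out:-; in:P3
Tick 5: [PARSE:-, VALIDATE:P3(v=17,ok=T), TRANSFORM:-, EMIT:P2(v=0,ok=F)] out:P1(v=0); in:-
Tick 6: [PARSE:-, VALIDATE:-, TRANSFORM:P3(v=51,ok=T), EMIT:-] out:P2(v=0); in:-
Tick 7: [PARSE:-, VALIDATE:-, TRANSFORM:-, EMIT:P3(v=51,ok=T)] out:-; in:-
Tick 8: [PARSE:-, VALIDATE:-, TRANSFORM:-, EMIT:-] out:P3(v=51); in:-
P1: arrives tick 1, valid=False (id=1, id%3=1), emit tick 5, final value 0

Answer: 5 0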